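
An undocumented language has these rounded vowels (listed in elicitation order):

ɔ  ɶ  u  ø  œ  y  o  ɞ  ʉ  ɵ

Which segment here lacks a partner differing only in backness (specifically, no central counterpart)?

/ɶ/

High: /y/ ~ /ʉ/ ~ /u/
High-mid: /ø/ ~ /ɵ/ ~ /o/
Low-mid: /œ/ ~ /ɞ/ ~ /ɔ/
Low: only /ɶ/ (front); no central partner.
So /ɶ/ is the unpaired segment.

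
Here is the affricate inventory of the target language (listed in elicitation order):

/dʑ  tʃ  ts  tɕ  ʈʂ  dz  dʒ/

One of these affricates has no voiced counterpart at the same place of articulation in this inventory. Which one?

/ʈʂ/

Alveolar: /ts/ ~ /dz/
Postalveolar: /tʃ/ ~ /dʒ/
Alveolo-palatal: /tɕ/ ~ /dʑ/
Retroflex: only /ʈʂ/ (voiceless); no voiced partner.
So /ʈʂ/ is the unpaired segment.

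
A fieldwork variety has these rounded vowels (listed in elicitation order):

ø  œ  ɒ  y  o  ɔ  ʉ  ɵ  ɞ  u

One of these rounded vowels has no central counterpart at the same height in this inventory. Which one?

/ɒ/

High: /y/ ~ /ʉ/ ~ /u/
High-mid: /ø/ ~ /ɵ/ ~ /o/
Low-mid: /œ/ ~ /ɞ/ ~ /ɔ/
Low: only /ɒ/ (back); no central partner.
So /ɒ/ is the unpaired segment.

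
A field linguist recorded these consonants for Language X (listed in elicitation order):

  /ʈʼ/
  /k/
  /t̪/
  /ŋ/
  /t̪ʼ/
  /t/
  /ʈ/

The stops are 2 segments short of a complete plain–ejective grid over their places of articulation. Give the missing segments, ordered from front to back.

/tʼ/, /kʼ/

place of articulation  plain     ejective
dental            t̪        t̪ʼ     
alveolar          t         —       
retroflex         ʈ         ʈʼ      
velar             k         —       
Gaps, from front to back: alveolar lacks ejective (/tʼ/); velar lacks ejective (/kʼ/).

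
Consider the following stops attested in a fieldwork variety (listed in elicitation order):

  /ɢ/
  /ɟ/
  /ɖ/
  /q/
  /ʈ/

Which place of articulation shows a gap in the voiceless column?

palatal

place of articulation  voiceless  voiced  
retroflex         ʈ         ɖ       
palatal           —         ɟ       
uvular            q         ɢ       
Every place of articulation has a voiceless member except palatal, where /c/ would be expected.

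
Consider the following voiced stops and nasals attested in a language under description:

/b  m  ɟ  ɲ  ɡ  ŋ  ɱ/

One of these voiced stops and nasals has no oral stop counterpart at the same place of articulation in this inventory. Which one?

/ɱ/

Bilabial: /b/ ~ /m/
Palatal: /ɟ/ ~ /ɲ/
Velar: /ɡ/ ~ /ŋ/
Labiodental: only /ɱ/ (nasal); no oral stop partner.
So /ɱ/ is the unpaired segment.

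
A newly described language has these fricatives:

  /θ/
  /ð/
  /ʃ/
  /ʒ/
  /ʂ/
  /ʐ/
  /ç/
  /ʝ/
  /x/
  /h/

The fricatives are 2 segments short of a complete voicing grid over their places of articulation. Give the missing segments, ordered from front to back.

dental: voiceless /θ/, voiced /ð/.
postalveolar: voiceless /ʃ/, voiced /ʒ/.
retroflex: voiceless /ʂ/, voiced /ʐ/.
palatal: voiceless /ç/, voiced /ʝ/.
velar: voiceless /x/, voiced —.
glottal: voiceless /h/, voiced —.
Gaps, from front to back: velar lacks voiced (/ɣ/); glottal lacks voiced (/ɦ/).

/ɣ/, /ɦ/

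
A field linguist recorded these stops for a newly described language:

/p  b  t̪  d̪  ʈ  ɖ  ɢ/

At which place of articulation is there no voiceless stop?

Voiceless: /p/ (bilabial), /t̪/ (dental), /ʈ/ (retroflex).
Voiced: /b/ (bilabial), /d̪/ (dental), /ɖ/ (retroflex), /ɢ/ (uvular).
Every place of articulation has a voiceless member except uvular, where /q/ would be expected.

uvular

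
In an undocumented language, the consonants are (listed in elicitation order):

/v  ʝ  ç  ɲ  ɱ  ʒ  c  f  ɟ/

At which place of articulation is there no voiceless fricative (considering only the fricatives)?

labiodental: voiceless /f/, voiced /v/.
postalveolar: voiceless —, voiced /ʒ/.
palatal: voiceless /ç/, voiced /ʝ/.
Every place of articulation has a voiceless member except postalveolar, where /ʃ/ would be expected.

postalveolar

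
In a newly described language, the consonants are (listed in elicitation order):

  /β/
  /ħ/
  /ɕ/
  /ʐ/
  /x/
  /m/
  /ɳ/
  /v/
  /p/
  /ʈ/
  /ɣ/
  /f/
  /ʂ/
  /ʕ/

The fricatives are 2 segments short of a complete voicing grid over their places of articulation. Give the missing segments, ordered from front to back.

bilabial: voiceless —, voiced /β/.
labiodental: voiceless /f/, voiced /v/.
retroflex: voiceless /ʂ/, voiced /ʐ/.
alveolo-palatal: voiceless /ɕ/, voiced —.
velar: voiceless /x/, voiced /ɣ/.
pharyngeal: voiceless /ħ/, voiced /ʕ/.
Gaps, from front to back: bilabial lacks voiceless (/ɸ/); alveolo-palatal lacks voiced (/ʑ/).

/ɸ/, /ʑ/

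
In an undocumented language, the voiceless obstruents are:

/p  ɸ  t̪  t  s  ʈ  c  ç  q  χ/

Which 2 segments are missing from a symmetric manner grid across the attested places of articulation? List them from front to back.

/θ/, /ʂ/

bilabial: stop /p/, fricative /ɸ/.
dental: stop /t̪/, fricative —.
alveolar: stop /t/, fricative /s/.
retroflex: stop /ʈ/, fricative —.
palatal: stop /c/, fricative /ç/.
uvular: stop /q/, fricative /χ/.
Gaps, from front to back: dental lacks fricative (/θ/); retroflex lacks fricative (/ʂ/).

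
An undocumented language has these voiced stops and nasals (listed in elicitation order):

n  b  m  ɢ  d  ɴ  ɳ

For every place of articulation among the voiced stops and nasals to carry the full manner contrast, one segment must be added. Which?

/ɖ/

bilabial: oral stop /b/, nasal /m/.
alveolar: oral stop /d/, nasal /n/.
retroflex: oral stop —, nasal /ɳ/.
uvular: oral stop /ɢ/, nasal /ɴ/.
The retroflex row has no oral stop member, so the gap is the retroflex oral stop /ɖ/.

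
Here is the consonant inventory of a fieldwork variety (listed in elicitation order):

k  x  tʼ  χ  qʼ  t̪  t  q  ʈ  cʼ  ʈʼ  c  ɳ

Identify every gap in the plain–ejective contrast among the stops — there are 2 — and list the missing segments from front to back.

dental: plain /t̪/, ejective —.
alveolar: plain /t/, ejective /tʼ/.
retroflex: plain /ʈ/, ejective /ʈʼ/.
palatal: plain /c/, ejective /cʼ/.
velar: plain /k/, ejective —.
uvular: plain /q/, ejective /qʼ/.
Gaps, from front to back: dental lacks ejective (/t̪ʼ/); velar lacks ejective (/kʼ/).

/t̪ʼ/, /kʼ/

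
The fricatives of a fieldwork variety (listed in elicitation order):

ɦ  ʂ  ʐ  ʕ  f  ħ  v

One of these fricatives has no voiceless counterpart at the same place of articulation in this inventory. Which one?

/ɦ/

Labiodental: /f/ ~ /v/
Retroflex: /ʂ/ ~ /ʐ/
Pharyngeal: /ħ/ ~ /ʕ/
Glottal: only /ɦ/ (voiced); no voiceless partner.
So /ɦ/ is the unpaired segment.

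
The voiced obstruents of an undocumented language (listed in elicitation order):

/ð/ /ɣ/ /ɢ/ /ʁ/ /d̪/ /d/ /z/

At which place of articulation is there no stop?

dental: stop /d̪/, fricative /ð/.
alveolar: stop /d/, fricative /z/.
velar: stop —, fricative /ɣ/.
uvular: stop /ɢ/, fricative /ʁ/.
Every place of articulation has a stop member except velar, where /ɡ/ would be expected.

velar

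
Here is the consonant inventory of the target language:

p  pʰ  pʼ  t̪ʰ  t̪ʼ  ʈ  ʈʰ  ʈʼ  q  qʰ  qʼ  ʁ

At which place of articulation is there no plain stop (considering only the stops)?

place of articulation  plain     aspirated  ejective
bilabial          p         pʰ        pʼ      
dental            —         t̪ʰ       t̪ʼ     
retroflex         ʈ         ʈʰ        ʈʼ      
uvular            q         qʰ        qʼ      
Every place of articulation has a plain member except dental, where /t̪/ would be expected.

dental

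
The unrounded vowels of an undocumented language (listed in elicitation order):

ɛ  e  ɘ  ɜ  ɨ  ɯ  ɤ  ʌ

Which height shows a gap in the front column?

high: front —, central /ɨ/, back /ɯ/.
high-mid: front /e/, central /ɘ/, back /ɤ/.
low-mid: front /ɛ/, central /ɜ/, back /ʌ/.
Every height has a front member except high, where /i/ would be expected.

high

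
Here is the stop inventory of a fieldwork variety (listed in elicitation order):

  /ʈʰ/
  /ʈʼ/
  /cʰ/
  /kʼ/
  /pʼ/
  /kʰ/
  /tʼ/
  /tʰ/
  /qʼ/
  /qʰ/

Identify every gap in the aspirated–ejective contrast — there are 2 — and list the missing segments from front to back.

place of articulation  aspirated  ejective
bilabial          —         pʼ      
alveolar          tʰ        tʼ      
retroflex         ʈʰ        ʈʼ      
palatal           cʰ        —       
velar             kʰ        kʼ      
uvular            qʰ        qʼ      
Gaps, from front to back: bilabial lacks aspirated (/pʰ/); palatal lacks ejective (/cʼ/).

/pʰ/, /cʼ/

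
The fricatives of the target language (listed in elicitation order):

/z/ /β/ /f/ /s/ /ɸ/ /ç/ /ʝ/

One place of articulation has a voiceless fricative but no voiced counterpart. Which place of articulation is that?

place of articulation  voiceless  voiced  
bilabial          ɸ         β       
labiodental       f         —       
alveolar          s         z       
palatal           ç         ʝ       
Every place of articulation has a voiced member except labiodental, where /v/ would be expected.

labiodental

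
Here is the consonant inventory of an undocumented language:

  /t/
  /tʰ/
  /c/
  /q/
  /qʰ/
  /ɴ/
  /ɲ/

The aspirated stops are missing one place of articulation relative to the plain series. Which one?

place of articulation  plain     aspirated
alveolar          t         tʰ      
palatal           c         —       
uvular            q         qʰ      
Every place of articulation has an aspirated member except palatal, where /cʰ/ would be expected.

palatal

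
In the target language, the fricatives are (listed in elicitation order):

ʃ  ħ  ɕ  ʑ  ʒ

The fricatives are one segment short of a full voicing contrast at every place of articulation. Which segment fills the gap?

/ʕ/

Voiceless: /ʃ/ (postalveolar), /ɕ/ (alveolo-palatal), /ħ/ (pharyngeal).
Voiced: /ʒ/ (postalveolar), /ʑ/ (alveolo-palatal).
The pharyngeal row has no voiced member, so the gap is the voiced pharyngeal fricative /ʕ/.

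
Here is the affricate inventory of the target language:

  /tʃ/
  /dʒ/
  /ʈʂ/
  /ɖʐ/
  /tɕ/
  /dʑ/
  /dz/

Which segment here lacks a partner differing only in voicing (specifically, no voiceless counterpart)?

Postalveolar: /tʃ/ ~ /dʒ/
Retroflex: /ʈʂ/ ~ /ɖʐ/
Alveolo-palatal: /tɕ/ ~ /dʑ/
Alveolar: only /dz/ (voiced); no voiceless partner.
So /dz/ is the unpaired segment.

/dz/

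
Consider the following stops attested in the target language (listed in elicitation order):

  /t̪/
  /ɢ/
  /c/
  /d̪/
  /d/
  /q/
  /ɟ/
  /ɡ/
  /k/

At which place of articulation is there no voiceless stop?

alveolar

dental: voiceless /t̪/, voiced /d̪/.
alveolar: voiceless —, voiced /d/.
palatal: voiceless /c/, voiced /ɟ/.
velar: voiceless /k/, voiced /ɡ/.
uvular: voiceless /q/, voiced /ɢ/.
Every place of articulation has a voiceless member except alveolar, where /t/ would be expected.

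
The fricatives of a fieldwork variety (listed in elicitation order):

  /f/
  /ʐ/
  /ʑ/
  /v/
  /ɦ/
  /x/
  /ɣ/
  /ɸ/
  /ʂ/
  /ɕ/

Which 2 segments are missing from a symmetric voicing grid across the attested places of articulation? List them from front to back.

Voiceless: /ɸ/ (bilabial), /f/ (labiodental), /ʂ/ (retroflex), /ɕ/ (alveolo-palatal), /x/ (velar).
Voiced: /v/ (labiodental), /ʐ/ (retroflex), /ʑ/ (alveolo-palatal), /ɣ/ (velar), /ɦ/ (glottal).
Gaps, from front to back: bilabial lacks voiced (/β/); glottal lacks voiceless (/h/).

/β/, /h/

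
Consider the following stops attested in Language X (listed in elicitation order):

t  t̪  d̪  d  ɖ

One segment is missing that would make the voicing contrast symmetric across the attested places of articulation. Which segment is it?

Voiceless: /t̪/ (dental), /t/ (alveolar).
Voiced: /d̪/ (dental), /d/ (alveolar), /ɖ/ (retroflex).
The retroflex row has no voiceless member, so the gap is the voiceless retroflex stop /ʈ/.

/ʈ/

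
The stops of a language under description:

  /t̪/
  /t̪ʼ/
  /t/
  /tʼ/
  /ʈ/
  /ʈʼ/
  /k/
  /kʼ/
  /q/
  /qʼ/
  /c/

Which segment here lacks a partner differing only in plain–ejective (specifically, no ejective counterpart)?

/c/

Dental: /t̪/ ~ /t̪ʼ/
Alveolar: /t/ ~ /tʼ/
Retroflex: /ʈ/ ~ /ʈʼ/
Velar: /k/ ~ /kʼ/
Uvular: /q/ ~ /qʼ/
Palatal: only /c/ (plain); no ejective partner.
So /c/ is the unpaired segment.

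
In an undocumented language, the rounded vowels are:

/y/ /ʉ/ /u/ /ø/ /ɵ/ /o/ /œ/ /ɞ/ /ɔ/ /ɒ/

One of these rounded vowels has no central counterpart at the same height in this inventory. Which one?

/ɒ/

High: /y/ ~ /ʉ/ ~ /u/
High-mid: /ø/ ~ /ɵ/ ~ /o/
Low-mid: /œ/ ~ /ɞ/ ~ /ɔ/
Low: only /ɒ/ (back); no central partner.
So /ɒ/ is the unpaired segment.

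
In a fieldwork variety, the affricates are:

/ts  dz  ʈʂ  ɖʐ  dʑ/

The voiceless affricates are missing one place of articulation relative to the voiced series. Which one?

alveolar: voiceless /ts/, voiced /dz/.
retroflex: voiceless /ʈʂ/, voiced /ɖʐ/.
alveolo-palatal: voiceless —, voiced /dʑ/.
Every place of articulation has a voiceless member except alveolo-palatal, where /tɕ/ would be expected.

alveolo-palatal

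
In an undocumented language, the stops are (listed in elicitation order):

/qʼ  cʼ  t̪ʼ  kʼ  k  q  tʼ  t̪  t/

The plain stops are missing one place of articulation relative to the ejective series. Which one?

palatal

place of articulation  plain     ejective
dental            t̪        t̪ʼ     
alveolar          t         tʼ      
palatal           —         cʼ      
velar             k         kʼ      
uvular            q         qʼ      
Every place of articulation has a plain member except palatal, where /c/ would be expected.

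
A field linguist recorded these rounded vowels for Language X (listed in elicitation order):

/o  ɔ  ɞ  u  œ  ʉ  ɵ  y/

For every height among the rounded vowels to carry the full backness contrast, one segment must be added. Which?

/ø/

Front: /y/ (high), /œ/ (low-mid).
Central: /ʉ/ (high), /ɵ/ (high-mid), /ɞ/ (low-mid).
Back: /u/ (high), /o/ (high-mid), /ɔ/ (low-mid).
The high-mid row has no front member, so the gap is the high-mid front rounded vowel /ø/.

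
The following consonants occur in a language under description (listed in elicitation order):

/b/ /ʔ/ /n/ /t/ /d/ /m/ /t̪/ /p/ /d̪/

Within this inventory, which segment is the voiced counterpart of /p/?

/p/ is a voiceless bilabial stop.
The voiced counterpart is a voiced bilabial stop — in this inventory, /b/.

/b/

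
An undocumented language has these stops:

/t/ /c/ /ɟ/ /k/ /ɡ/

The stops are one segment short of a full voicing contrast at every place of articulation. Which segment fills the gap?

/d/

place of articulation  voiceless  voiced  
alveolar          t         —       
palatal           c         ɟ       
velar             k         ɡ       
The alveolar row has no voiced member, so the gap is the voiced alveolar stop /d/.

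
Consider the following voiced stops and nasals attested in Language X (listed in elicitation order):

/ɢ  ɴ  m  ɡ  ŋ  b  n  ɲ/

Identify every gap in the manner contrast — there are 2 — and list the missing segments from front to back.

/d/, /ɟ/

place of articulation  oral stop  nasal   
bilabial          b         m       
alveolar          —         n       
palatal           —         ɲ       
velar             ɡ         ŋ       
uvular            ɢ         ɴ       
Gaps, from front to back: alveolar lacks oral stop (/d/); palatal lacks oral stop (/ɟ/).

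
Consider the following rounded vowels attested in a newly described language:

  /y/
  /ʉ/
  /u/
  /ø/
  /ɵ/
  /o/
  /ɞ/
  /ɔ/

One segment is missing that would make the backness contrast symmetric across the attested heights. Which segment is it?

height            front     central   back    
high              y         ʉ         u       
high-mid          ø         ɵ         o       
low-mid           —         ɞ         ɔ       
The low-mid row has no front member, so the gap is the low-mid front rounded vowel /œ/.

/œ/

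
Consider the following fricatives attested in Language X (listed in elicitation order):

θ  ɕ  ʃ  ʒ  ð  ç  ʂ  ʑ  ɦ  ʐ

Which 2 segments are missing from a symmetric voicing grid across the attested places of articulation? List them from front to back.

/ʝ/, /h/

dental: voiceless /θ/, voiced /ð/.
postalveolar: voiceless /ʃ/, voiced /ʒ/.
retroflex: voiceless /ʂ/, voiced /ʐ/.
alveolo-palatal: voiceless /ɕ/, voiced /ʑ/.
palatal: voiceless /ç/, voiced —.
glottal: voiceless —, voiced /ɦ/.
Gaps, from front to back: palatal lacks voiced (/ʝ/); glottal lacks voiceless (/h/).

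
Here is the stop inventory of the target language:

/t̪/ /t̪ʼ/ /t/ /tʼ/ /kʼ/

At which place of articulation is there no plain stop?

velar

Plain: /t̪/ (dental), /t/ (alveolar).
Ejective: /t̪ʼ/ (dental), /tʼ/ (alveolar), /kʼ/ (velar).
Every place of articulation has a plain member except velar, where /k/ would be expected.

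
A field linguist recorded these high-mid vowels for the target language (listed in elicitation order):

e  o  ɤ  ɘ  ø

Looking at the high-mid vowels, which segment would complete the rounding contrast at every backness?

front: unrounded /e/, rounded /ø/.
central: unrounded /ɘ/, rounded —.
back: unrounded /ɤ/, rounded /o/.
The central row has no rounded member, so the gap is the central rounded vowel /ɵ/.

/ɵ/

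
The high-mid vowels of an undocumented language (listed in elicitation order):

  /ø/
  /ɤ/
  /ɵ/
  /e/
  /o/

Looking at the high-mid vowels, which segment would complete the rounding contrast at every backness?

/ɘ/

Unrounded: /e/ (front), /ɤ/ (back).
Rounded: /ø/ (front), /ɵ/ (central), /o/ (back).
The central row has no unrounded member, so the gap is the central unrounded vowel /ɘ/.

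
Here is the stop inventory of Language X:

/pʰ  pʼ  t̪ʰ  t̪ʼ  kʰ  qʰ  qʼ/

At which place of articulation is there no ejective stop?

bilabial: aspirated /pʰ/, ejective /pʼ/.
dental: aspirated /t̪ʰ/, ejective /t̪ʼ/.
velar: aspirated /kʰ/, ejective —.
uvular: aspirated /qʰ/, ejective /qʼ/.
Every place of articulation has an ejective member except velar, where /kʼ/ would be expected.

velar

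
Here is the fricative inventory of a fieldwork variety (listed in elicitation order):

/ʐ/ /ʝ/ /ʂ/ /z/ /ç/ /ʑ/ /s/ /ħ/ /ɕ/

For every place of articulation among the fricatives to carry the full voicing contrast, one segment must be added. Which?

place of articulation  voiceless  voiced  
alveolar          s         z       
retroflex         ʂ         ʐ       
alveolo-palatal   ɕ         ʑ       
palatal           ç         ʝ       
pharyngeal        ħ         —       
The pharyngeal row has no voiced member, so the gap is the voiced pharyngeal fricative /ʕ/.

/ʕ/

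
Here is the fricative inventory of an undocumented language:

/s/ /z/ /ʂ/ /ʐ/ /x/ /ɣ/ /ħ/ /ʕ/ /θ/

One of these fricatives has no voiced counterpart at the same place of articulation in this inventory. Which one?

/θ/

Alveolar: /s/ ~ /z/
Retroflex: /ʂ/ ~ /ʐ/
Velar: /x/ ~ /ɣ/
Pharyngeal: /ħ/ ~ /ʕ/
Dental: only /θ/ (voiceless); no voiced partner.
So /θ/ is the unpaired segment.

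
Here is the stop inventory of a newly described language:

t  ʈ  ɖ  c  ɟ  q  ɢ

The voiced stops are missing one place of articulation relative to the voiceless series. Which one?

alveolar

Voiceless: /t/ (alveolar), /ʈ/ (retroflex), /c/ (palatal), /q/ (uvular).
Voiced: /ɖ/ (retroflex), /ɟ/ (palatal), /ɢ/ (uvular).
Every place of articulation has a voiced member except alveolar, where /d/ would be expected.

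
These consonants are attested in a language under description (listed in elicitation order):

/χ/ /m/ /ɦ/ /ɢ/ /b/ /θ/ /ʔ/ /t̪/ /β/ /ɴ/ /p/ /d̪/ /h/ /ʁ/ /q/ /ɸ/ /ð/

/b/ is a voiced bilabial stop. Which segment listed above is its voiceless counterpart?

/p/

The voiceless counterpart is a voiceless bilabial stop — in this inventory, /p/.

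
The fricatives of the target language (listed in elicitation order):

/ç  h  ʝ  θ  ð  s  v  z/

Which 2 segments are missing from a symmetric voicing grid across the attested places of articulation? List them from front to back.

labiodental: voiceless —, voiced /v/.
dental: voiceless /θ/, voiced /ð/.
alveolar: voiceless /s/, voiced /z/.
palatal: voiceless /ç/, voiced /ʝ/.
glottal: voiceless /h/, voiced —.
Gaps, from front to back: labiodental lacks voiceless (/f/); glottal lacks voiced (/ɦ/).

/f/, /ɦ/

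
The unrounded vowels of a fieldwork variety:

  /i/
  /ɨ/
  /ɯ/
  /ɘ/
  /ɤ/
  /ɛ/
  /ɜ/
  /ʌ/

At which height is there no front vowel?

height            front     central   back    
high              i         ɨ         ɯ       
high-mid          —         ɘ         ɤ       
low-mid           ɛ         ɜ         ʌ       
Every height has a front member except high-mid, where /e/ would be expected.

high-mid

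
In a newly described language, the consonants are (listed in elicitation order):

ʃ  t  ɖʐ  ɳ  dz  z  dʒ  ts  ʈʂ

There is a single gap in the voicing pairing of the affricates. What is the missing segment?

/tʃ/

alveolar: voiceless /ts/, voiced /dz/.
postalveolar: voiceless —, voiced /dʒ/.
retroflex: voiceless /ʈʂ/, voiced /ɖʐ/.
The postalveolar row has no voiceless member, so the gap is the voiceless postalveolar affricate /tʃ/.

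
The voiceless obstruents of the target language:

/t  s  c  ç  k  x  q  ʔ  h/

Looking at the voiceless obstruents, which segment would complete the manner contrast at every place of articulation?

place of articulation  stop      fricative
alveolar          t         s       
palatal           c         ç       
velar             k         x       
uvular            q         —       
glottal           ʔ         h       
The uvular row has no fricative member, so the gap is the uvular fricative /χ/.

/χ/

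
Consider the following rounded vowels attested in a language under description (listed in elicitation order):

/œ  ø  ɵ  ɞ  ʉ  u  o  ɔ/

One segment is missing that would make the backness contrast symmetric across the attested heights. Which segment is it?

/y/

high: front —, central /ʉ/, back /u/.
high-mid: front /ø/, central /ɵ/, back /o/.
low-mid: front /œ/, central /ɞ/, back /ɔ/.
The high row has no front member, so the gap is the high front rounded vowel /y/.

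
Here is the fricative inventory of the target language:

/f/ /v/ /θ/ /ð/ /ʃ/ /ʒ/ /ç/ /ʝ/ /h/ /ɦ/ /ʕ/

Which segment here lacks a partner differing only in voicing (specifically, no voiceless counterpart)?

/ʕ/

Labiodental: /f/ ~ /v/
Dental: /θ/ ~ /ð/
Postalveolar: /ʃ/ ~ /ʒ/
Palatal: /ç/ ~ /ʝ/
Glottal: /h/ ~ /ɦ/
Pharyngeal: only /ʕ/ (voiced); no voiceless partner.
So /ʕ/ is the unpaired segment.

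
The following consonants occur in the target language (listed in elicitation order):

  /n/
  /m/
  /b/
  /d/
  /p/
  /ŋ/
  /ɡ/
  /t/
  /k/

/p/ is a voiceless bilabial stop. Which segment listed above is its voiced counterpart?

/b/

The voiced counterpart is a voiced bilabial stop — in this inventory, /b/.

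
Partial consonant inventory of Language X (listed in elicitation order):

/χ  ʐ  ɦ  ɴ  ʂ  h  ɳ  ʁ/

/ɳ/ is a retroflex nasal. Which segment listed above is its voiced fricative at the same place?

The voiced fricative at the same place is a voiced retroflex fricative — in this inventory, /ʐ/.

/ʐ/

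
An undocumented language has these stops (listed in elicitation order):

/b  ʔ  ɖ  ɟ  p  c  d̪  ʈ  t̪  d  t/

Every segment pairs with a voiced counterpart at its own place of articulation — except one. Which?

/ʔ/

Bilabial: /p/ ~ /b/
Dental: /t̪/ ~ /d̪/
Alveolar: /t/ ~ /d/
Retroflex: /ʈ/ ~ /ɖ/
Palatal: /c/ ~ /ɟ/
Glottal: only /ʔ/ (voiceless); no voiced partner.
So /ʔ/ is the unpaired segment.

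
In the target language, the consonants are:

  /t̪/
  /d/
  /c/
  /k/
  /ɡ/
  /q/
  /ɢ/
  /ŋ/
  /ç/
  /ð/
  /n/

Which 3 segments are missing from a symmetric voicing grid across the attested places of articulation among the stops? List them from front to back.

/d̪/, /t/, /ɟ/

place of articulation  voiceless  voiced  
dental            t̪        —       
alveolar          —         d       
palatal           c         —       
velar             k         ɡ       
uvular            q         ɢ       
Gaps, from front to back: dental lacks voiced (/d̪/); alveolar lacks voiceless (/t/); palatal lacks voiced (/ɟ/).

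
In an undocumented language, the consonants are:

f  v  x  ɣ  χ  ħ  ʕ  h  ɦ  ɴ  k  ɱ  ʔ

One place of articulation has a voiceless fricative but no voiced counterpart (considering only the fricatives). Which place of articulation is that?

Voiceless: /f/ (labiodental), /x/ (velar), /χ/ (uvular), /ħ/ (pharyngeal), /h/ (glottal).
Voiced: /v/ (labiodental), /ɣ/ (velar), /ʕ/ (pharyngeal), /ɦ/ (glottal).
Every place of articulation has a voiced member except uvular, where /ʁ/ would be expected.

uvular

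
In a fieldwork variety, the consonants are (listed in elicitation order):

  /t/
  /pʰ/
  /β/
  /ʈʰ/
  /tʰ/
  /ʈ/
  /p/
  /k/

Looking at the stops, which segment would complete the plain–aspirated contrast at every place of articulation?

/kʰ/

bilabial: plain /p/, aspirated /pʰ/.
alveolar: plain /t/, aspirated /tʰ/.
retroflex: plain /ʈ/, aspirated /ʈʰ/.
velar: plain /k/, aspirated —.
The velar row has no aspirated member, so the gap is the aspirated velar stop /kʰ/.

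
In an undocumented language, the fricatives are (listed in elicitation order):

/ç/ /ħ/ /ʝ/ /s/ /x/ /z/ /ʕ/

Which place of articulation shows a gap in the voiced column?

velar

Voiceless: /s/ (alveolar), /ç/ (palatal), /x/ (velar), /ħ/ (pharyngeal).
Voiced: /z/ (alveolar), /ʝ/ (palatal), /ʕ/ (pharyngeal).
Every place of articulation has a voiced member except velar, where /ɣ/ would be expected.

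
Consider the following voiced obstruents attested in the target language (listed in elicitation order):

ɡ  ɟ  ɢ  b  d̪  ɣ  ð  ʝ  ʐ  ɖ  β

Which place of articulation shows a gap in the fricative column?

bilabial: stop /b/, fricative /β/.
dental: stop /d̪/, fricative /ð/.
retroflex: stop /ɖ/, fricative /ʐ/.
palatal: stop /ɟ/, fricative /ʝ/.
velar: stop /ɡ/, fricative /ɣ/.
uvular: stop /ɢ/, fricative —.
Every place of articulation has a fricative member except uvular, where /ʁ/ would be expected.

uvular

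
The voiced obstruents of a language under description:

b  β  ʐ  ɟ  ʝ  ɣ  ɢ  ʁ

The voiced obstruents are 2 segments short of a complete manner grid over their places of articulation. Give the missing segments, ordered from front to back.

/ɖ/, /ɡ/

Stop: /b/ (bilabial), /ɟ/ (palatal), /ɢ/ (uvular).
Fricative: /β/ (bilabial), /ʐ/ (retroflex), /ʝ/ (palatal), /ɣ/ (velar), /ʁ/ (uvular).
Gaps, from front to back: retroflex lacks stop (/ɖ/); velar lacks stop (/ɡ/).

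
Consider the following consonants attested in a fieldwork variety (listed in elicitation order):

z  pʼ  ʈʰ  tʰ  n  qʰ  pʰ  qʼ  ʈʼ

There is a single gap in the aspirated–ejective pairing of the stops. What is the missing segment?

Aspirated: /pʰ/ (bilabial), /tʰ/ (alveolar), /ʈʰ/ (retroflex), /qʰ/ (uvular).
Ejective: /pʼ/ (bilabial), /ʈʼ/ (retroflex), /qʼ/ (uvular).
The alveolar row has no ejective member, so the gap is the ejective alveolar stop /tʼ/.

/tʼ/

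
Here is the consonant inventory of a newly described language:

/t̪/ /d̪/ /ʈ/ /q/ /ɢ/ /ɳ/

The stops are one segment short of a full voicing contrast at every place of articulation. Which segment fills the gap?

place of articulation  voiceless  voiced  
dental            t̪        d̪      
retroflex         ʈ         —       
uvular            q         ɢ       
The retroflex row has no voiced member, so the gap is the voiced retroflex stop /ɖ/.

/ɖ/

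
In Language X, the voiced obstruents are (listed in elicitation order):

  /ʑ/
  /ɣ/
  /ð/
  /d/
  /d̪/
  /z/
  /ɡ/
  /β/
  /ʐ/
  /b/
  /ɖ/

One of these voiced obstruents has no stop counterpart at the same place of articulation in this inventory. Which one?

Bilabial: /b/ ~ /β/
Dental: /d̪/ ~ /ð/
Alveolar: /d/ ~ /z/
Retroflex: /ɖ/ ~ /ʐ/
Velar: /ɡ/ ~ /ɣ/
Alveolo-palatal: only /ʑ/ (fricative); no stop partner.
So /ʑ/ is the unpaired segment.

/ʑ/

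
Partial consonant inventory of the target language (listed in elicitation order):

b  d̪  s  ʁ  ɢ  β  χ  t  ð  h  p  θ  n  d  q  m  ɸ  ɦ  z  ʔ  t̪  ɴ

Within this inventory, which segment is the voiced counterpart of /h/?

/ɦ/

/h/ is a voiceless glottal fricative.
The voiced counterpart is a voiced glottal fricative — in this inventory, /ɦ/.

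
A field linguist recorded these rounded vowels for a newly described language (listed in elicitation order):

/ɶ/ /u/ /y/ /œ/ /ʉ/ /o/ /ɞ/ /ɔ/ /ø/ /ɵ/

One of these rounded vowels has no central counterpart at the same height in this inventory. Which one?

/ɶ/

High: /y/ ~ /ʉ/ ~ /u/
High-mid: /ø/ ~ /ɵ/ ~ /o/
Low-mid: /œ/ ~ /ɞ/ ~ /ɔ/
Low: only /ɶ/ (front); no central partner.
So /ɶ/ is the unpaired segment.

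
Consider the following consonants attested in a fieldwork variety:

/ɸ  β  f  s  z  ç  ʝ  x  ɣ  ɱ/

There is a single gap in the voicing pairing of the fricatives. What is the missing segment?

/v/

place of articulation  voiceless  voiced  
bilabial          ɸ         β       
labiodental       f         —       
alveolar          s         z       
palatal           ç         ʝ       
velar             x         ɣ       
The labiodental row has no voiced member, so the gap is the voiced labiodental fricative /v/.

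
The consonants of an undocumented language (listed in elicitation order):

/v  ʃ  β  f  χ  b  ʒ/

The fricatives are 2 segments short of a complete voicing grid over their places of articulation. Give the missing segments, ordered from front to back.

/ɸ/, /ʁ/

Voiceless: /f/ (labiodental), /ʃ/ (postalveolar), /χ/ (uvular).
Voiced: /β/ (bilabial), /v/ (labiodental), /ʒ/ (postalveolar).
Gaps, from front to back: bilabial lacks voiceless (/ɸ/); uvular lacks voiced (/ʁ/).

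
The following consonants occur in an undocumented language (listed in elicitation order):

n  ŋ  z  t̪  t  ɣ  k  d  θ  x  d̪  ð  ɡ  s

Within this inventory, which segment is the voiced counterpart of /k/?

/k/ is a voiceless velar stop.
The voiced counterpart is a voiced velar stop — in this inventory, /ɡ/.

/ɡ/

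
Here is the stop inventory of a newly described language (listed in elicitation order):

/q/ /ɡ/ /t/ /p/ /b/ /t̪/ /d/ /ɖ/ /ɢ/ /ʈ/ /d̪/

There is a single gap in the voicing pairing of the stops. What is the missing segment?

place of articulation  voiceless  voiced  
bilabial          p         b       
dental            t̪        d̪      
alveolar          t         d       
retroflex         ʈ         ɖ       
velar             —         ɡ       
uvular            q         ɢ       
The velar row has no voiceless member, so the gap is the voiceless velar stop /k/.

/k/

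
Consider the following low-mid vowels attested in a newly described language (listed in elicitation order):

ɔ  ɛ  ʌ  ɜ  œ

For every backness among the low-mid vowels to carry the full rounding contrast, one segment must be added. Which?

/ɞ/

backness          unrounded  rounded 
front             ɛ         œ       
central           ɜ         —       
back              ʌ         ɔ       
The central row has no rounded member, so the gap is the central rounded vowel /ɞ/.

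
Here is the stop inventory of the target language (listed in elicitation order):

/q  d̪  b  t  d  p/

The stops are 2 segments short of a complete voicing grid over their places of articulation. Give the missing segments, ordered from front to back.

/t̪/, /ɢ/

Voiceless: /p/ (bilabial), /t/ (alveolar), /q/ (uvular).
Voiced: /b/ (bilabial), /d̪/ (dental), /d/ (alveolar).
Gaps, from front to back: dental lacks voiceless (/t̪/); uvular lacks voiced (/ɢ/).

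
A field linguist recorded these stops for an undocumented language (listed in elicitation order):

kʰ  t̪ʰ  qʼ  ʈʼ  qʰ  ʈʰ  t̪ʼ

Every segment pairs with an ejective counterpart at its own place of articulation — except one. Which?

Dental: /t̪ʰ/ ~ /t̪ʼ/
Retroflex: /ʈʰ/ ~ /ʈʼ/
Uvular: /qʰ/ ~ /qʼ/
Velar: only /kʰ/ (aspirated); no ejective partner.
So /kʰ/ is the unpaired segment.

/kʰ/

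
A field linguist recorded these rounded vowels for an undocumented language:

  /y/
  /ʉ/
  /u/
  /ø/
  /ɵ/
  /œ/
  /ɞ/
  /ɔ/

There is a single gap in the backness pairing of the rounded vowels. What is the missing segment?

Front: /y/ (high), /ø/ (high-mid), /œ/ (low-mid).
Central: /ʉ/ (high), /ɵ/ (high-mid), /ɞ/ (low-mid).
Back: /u/ (high), /ɔ/ (low-mid).
The high-mid row has no back member, so the gap is the high-mid back rounded vowel /o/.

/o/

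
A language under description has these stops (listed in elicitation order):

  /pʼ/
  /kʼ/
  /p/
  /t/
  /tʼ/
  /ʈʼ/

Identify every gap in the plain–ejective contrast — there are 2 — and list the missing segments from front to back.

bilabial: plain /p/, ejective /pʼ/.
alveolar: plain /t/, ejective /tʼ/.
retroflex: plain —, ejective /ʈʼ/.
velar: plain —, ejective /kʼ/.
Gaps, from front to back: retroflex lacks plain (/ʈ/); velar lacks plain (/k/).

/ʈ/, /k/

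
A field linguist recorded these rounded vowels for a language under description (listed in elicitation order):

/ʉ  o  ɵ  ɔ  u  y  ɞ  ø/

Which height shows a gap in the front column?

high: front /y/, central /ʉ/, back /u/.
high-mid: front /ø/, central /ɵ/, back /o/.
low-mid: front —, central /ɞ/, back /ɔ/.
Every height has a front member except low-mid, where /œ/ would be expected.

low-mid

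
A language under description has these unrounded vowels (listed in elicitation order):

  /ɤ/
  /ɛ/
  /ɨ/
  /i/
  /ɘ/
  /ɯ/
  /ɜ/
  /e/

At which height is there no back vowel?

height            front     central   back    
high              i         ɨ         ɯ       
high-mid          e         ɘ         ɤ       
low-mid           ɛ         ɜ         —       
Every height has a back member except low-mid, where /ʌ/ would be expected.

low-mid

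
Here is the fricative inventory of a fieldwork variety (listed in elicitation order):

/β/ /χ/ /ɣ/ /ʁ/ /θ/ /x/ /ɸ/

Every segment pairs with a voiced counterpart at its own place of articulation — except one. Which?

Bilabial: /ɸ/ ~ /β/
Velar: /x/ ~ /ɣ/
Uvular: /χ/ ~ /ʁ/
Dental: only /θ/ (voiceless); no voiced partner.
So /θ/ is the unpaired segment.

/θ/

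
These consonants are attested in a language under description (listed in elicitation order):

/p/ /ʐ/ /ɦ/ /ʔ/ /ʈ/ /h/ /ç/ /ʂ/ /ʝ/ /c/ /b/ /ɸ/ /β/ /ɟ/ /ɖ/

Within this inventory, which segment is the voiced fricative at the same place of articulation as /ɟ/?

/ʝ/

/ɟ/ is a voiced palatal stop.
The voiced fricative at the same place is a voiced palatal fricative — in this inventory, /ʝ/.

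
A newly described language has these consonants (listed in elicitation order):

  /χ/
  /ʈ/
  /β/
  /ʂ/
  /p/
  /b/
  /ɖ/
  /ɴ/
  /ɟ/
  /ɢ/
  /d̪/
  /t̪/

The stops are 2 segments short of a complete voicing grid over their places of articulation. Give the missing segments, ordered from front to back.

/c/, /q/

place of articulation  voiceless  voiced  
bilabial          p         b       
dental            t̪        d̪      
retroflex         ʈ         ɖ       
palatal           —         ɟ       
uvular            —         ɢ       
Gaps, from front to back: palatal lacks voiceless (/c/); uvular lacks voiceless (/q/).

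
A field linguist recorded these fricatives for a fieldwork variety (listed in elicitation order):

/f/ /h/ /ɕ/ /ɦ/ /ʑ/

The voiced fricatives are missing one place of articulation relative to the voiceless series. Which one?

Voiceless: /f/ (labiodental), /ɕ/ (alveolo-palatal), /h/ (glottal).
Voiced: /ʑ/ (alveolo-palatal), /ɦ/ (glottal).
Every place of articulation has a voiced member except labiodental, where /v/ would be expected.

labiodental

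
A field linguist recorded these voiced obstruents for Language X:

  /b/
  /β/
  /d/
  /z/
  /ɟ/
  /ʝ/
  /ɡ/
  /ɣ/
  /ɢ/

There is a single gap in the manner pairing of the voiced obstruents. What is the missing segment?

Stop: /b/ (bilabial), /d/ (alveolar), /ɟ/ (palatal), /ɡ/ (velar), /ɢ/ (uvular).
Fricative: /β/ (bilabial), /z/ (alveolar), /ʝ/ (palatal), /ɣ/ (velar).
The uvular row has no fricative member, so the gap is the uvular fricative /ʁ/.

/ʁ/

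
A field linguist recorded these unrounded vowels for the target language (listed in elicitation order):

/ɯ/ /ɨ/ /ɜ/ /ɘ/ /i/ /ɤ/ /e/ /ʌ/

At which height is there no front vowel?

Front: /i/ (high), /e/ (high-mid).
Central: /ɨ/ (high), /ɘ/ (high-mid), /ɜ/ (low-mid).
Back: /ɯ/ (high), /ɤ/ (high-mid), /ʌ/ (low-mid).
Every height has a front member except low-mid, where /ɛ/ would be expected.

low-mid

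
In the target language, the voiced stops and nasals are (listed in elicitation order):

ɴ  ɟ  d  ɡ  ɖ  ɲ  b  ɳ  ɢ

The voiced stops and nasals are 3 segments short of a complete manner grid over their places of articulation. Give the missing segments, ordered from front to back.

place of articulation  oral stop  nasal   
bilabial          b         —       
alveolar          d         —       
retroflex         ɖ         ɳ       
palatal           ɟ         ɲ       
velar             ɡ         —       
uvular            ɢ         ɴ       
Gaps, from front to back: bilabial lacks nasal (/m/); alveolar lacks nasal (/n/); velar lacks nasal (/ŋ/).

/m/, /n/, /ŋ/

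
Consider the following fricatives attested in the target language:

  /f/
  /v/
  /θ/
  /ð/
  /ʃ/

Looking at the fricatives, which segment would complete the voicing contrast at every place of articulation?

labiodental: voiceless /f/, voiced /v/.
dental: voiceless /θ/, voiced /ð/.
postalveolar: voiceless /ʃ/, voiced —.
The postalveolar row has no voiced member, so the gap is the voiced postalveolar fricative /ʒ/.

/ʒ/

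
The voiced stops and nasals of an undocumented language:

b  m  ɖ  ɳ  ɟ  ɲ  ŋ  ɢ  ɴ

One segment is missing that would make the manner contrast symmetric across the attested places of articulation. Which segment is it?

/ɡ/

Oral stop: /b/ (bilabial), /ɖ/ (retroflex), /ɟ/ (palatal), /ɢ/ (uvular).
Nasal: /m/ (bilabial), /ɳ/ (retroflex), /ɲ/ (palatal), /ŋ/ (velar), /ɴ/ (uvular).
The velar row has no oral stop member, so the gap is the velar oral stop /ɡ/.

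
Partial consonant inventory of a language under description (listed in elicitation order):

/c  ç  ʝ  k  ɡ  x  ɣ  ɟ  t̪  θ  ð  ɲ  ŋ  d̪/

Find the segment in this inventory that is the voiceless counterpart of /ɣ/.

/x/

/ɣ/ is a voiced velar fricative.
The voiceless counterpart is a voiceless velar fricative — in this inventory, /x/.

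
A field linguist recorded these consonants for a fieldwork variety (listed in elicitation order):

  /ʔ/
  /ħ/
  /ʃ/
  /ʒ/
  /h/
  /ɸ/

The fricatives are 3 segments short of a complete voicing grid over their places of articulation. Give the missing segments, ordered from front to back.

Voiceless: /ɸ/ (bilabial), /ʃ/ (postalveolar), /ħ/ (pharyngeal), /h/ (glottal).
Voiced: /ʒ/ (postalveolar).
Gaps, from front to back: bilabial lacks voiced (/β/); pharyngeal lacks voiced (/ʕ/); glottal lacks voiced (/ɦ/).

/β/, /ʕ/, /ɦ/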